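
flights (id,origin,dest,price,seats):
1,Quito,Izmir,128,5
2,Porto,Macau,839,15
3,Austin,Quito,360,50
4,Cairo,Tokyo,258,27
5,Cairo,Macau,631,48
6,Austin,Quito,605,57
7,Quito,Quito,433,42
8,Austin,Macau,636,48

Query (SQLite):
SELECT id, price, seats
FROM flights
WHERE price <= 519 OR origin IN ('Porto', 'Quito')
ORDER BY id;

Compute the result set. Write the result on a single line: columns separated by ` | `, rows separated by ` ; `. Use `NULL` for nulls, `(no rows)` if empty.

price <= 519: ids {1, 3, 4, 7}
origin IN ('Porto', 'Quito'): ids {1, 2, 7}
Combine with OR.

1 | 128 | 5 ; 2 | 839 | 15 ; 3 | 360 | 50 ; 4 | 258 | 27 ; 7 | 433 | 42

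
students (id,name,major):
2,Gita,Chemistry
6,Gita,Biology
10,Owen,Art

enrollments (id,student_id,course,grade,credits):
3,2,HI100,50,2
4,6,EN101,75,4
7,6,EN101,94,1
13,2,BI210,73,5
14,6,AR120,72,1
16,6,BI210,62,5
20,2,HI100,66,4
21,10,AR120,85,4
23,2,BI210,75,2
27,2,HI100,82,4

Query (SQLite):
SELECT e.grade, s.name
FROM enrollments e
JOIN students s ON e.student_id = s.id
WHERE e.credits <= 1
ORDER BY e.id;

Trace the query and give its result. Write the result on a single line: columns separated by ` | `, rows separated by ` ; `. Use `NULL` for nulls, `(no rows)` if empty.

94 | Gita ; 72 | Gita

Each enrollments row matches the students row where student_id = students.id.
Then keep rows with e.credits <= 1.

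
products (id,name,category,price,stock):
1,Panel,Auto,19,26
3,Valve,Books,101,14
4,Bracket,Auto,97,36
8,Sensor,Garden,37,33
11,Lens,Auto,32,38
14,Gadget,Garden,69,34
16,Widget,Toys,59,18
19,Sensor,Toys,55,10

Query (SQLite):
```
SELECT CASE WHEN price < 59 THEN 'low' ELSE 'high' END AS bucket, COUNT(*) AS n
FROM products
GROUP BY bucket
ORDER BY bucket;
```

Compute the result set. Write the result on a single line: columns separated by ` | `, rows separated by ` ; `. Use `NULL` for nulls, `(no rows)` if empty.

high | 4 ; low | 4

Bucket rows by price < 59 → 'low' else 'high'; count each bucket.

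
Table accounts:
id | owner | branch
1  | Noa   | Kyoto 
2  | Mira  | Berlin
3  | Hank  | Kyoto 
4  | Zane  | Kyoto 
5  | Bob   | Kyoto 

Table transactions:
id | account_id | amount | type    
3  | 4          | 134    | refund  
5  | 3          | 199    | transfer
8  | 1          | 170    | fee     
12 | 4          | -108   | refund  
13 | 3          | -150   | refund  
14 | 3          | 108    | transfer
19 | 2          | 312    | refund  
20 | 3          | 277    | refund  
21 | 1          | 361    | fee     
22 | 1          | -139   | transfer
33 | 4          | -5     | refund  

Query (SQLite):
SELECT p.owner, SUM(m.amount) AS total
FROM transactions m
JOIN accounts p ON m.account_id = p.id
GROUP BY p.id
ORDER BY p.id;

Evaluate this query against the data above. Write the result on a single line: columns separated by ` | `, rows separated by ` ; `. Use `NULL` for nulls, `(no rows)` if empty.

Noa | 392 ; Mira | 312 ; Hank | 434 ; Zane | 21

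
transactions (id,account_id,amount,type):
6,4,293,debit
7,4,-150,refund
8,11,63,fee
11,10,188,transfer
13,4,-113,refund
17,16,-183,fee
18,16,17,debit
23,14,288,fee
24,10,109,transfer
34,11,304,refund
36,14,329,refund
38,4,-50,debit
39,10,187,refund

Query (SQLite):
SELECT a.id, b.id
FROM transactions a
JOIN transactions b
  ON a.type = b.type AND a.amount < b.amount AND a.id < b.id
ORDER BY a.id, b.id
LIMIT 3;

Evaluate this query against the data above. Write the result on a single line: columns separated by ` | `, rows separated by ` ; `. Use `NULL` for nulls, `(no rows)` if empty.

7 | 13 ; 7 | 34 ; 7 | 36

Pairs (a,b) with same type, a.amount < b.amount, a.id < b.id.
type groups: debit:{6,18,38} fee:{8,17,23} refund:{7,13,34,36,39} transfer:{11,24}
Ordered by (a.id, b.id); first 3.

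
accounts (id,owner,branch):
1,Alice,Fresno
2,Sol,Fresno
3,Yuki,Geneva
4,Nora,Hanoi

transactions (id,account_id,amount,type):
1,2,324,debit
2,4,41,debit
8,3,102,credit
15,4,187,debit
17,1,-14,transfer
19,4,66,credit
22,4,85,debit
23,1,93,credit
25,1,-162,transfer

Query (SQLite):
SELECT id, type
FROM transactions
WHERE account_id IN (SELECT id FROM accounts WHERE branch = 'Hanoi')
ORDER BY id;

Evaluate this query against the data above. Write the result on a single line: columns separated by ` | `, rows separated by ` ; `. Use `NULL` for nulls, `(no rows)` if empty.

Inner query: accounts.id where branch = 'Hanoi'.
Outer: keep transactions rows whose account_id is in that set.
Inner query → {4}

2 | debit ; 15 | debit ; 19 | credit ; 22 | debit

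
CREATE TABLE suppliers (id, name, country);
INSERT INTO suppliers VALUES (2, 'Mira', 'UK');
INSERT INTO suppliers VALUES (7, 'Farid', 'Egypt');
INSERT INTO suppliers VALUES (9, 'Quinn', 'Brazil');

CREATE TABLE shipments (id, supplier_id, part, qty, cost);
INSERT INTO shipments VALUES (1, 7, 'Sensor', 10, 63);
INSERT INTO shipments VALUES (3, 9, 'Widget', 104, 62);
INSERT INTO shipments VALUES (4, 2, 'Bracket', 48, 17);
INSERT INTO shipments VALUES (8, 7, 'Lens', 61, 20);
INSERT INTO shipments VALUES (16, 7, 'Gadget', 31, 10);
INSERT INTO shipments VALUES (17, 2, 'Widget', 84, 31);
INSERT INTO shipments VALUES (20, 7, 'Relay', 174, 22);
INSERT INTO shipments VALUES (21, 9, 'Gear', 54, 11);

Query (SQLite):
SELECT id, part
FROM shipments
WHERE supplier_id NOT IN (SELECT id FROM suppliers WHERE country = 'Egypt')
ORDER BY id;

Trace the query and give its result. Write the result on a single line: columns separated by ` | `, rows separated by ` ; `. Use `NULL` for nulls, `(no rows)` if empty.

3 | Widget ; 4 | Bracket ; 17 | Widget ; 21 | Gear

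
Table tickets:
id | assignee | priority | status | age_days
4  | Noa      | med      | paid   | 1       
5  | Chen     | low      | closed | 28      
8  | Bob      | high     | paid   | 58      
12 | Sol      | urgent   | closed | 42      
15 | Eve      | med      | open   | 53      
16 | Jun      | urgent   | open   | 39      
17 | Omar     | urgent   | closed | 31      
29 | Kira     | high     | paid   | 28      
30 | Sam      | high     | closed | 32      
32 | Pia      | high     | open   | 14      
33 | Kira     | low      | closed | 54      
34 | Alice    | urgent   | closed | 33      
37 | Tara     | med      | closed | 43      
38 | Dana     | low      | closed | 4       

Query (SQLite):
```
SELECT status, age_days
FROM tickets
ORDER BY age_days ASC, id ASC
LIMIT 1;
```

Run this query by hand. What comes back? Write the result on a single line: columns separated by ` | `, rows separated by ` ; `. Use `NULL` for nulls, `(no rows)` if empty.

Sort by age_days asc, tiebreak id asc: (1, id=4), (4, id=38), (14, id=32), (28, id=5) …. Take first 1.

paid | 1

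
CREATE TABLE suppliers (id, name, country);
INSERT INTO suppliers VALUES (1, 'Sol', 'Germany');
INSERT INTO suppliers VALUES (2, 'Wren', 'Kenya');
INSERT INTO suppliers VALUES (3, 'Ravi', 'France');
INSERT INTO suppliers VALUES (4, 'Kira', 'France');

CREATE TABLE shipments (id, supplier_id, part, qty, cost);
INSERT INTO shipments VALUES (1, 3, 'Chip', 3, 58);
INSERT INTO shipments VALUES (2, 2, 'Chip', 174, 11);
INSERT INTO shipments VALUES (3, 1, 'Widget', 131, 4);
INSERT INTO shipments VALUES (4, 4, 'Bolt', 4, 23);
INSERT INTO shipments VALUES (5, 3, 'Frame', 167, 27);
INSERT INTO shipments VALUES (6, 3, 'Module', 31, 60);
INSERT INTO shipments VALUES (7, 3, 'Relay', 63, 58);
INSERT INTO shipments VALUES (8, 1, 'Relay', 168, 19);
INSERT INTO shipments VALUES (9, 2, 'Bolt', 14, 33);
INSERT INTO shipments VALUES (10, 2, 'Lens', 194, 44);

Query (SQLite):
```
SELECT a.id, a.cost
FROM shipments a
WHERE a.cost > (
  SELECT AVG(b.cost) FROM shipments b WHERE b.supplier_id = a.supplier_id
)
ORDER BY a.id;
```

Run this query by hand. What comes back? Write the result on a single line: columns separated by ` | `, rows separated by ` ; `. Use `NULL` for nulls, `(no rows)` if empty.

1 | 58 ; 6 | 60 ; 7 | 58 ; 8 | 19 ; 9 | 33 ; 10 | 44

For each shipments row a, compute AVG(cost) over rows sharing a.supplier_id.
Keep row a if a.cost > that per-group AVG.
  supplier_id=1: AVG(cost) = 11.5
  supplier_id=2: AVG(cost) = 29.333333
  supplier_id=3: AVG(cost) = 50.75
  supplier_id=4: AVG(cost) = 23.0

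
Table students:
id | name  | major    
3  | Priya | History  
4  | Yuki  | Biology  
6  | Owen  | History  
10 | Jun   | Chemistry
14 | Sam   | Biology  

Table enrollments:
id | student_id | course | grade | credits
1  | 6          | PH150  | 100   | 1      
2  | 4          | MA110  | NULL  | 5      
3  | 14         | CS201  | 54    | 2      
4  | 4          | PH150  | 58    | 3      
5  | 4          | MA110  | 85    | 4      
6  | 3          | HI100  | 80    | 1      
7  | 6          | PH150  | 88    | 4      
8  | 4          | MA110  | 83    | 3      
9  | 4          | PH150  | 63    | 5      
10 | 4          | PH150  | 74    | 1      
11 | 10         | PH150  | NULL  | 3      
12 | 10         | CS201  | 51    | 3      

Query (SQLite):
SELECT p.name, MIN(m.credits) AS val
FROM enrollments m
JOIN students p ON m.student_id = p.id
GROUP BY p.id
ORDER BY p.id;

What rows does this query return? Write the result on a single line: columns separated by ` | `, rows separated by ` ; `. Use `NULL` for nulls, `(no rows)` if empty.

Join each enrollments row to its students via student_id.
Group joined rows by students.id; compute MIN(m.credits) per group.
  3: ids {6} → MIN(m.credits)=1
  4: ids {2, 4, 5, 8, 9, 10} → MIN(m.credits)=1
  6: ids {1, 7} → MIN(m.credits)=1
  10: ids {11, 12} → MIN(m.credits)=3
  14: ids {3} → MIN(m.credits)=2

Priya | 1 ; Yuki | 1 ; Owen | 1 ; Jun | 3 ; Sam | 2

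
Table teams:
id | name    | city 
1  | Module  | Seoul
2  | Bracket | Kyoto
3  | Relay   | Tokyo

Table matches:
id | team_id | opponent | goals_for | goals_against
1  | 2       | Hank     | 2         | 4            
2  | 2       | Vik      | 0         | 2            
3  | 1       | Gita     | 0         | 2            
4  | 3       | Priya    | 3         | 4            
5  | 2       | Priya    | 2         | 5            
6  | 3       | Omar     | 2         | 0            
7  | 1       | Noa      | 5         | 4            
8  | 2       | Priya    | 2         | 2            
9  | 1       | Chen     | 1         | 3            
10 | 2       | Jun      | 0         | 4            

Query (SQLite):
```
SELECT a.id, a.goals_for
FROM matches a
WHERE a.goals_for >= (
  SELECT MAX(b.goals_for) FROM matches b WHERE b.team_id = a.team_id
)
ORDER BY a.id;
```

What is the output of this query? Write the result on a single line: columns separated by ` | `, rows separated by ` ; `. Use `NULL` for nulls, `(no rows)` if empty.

For each matches row a, compute MAX(goals_for) over rows sharing a.team_id.
Keep row a if a.goals_for >= that per-group MAX.
  team_id=1: MAX(goals_for) = 5
  team_id=2: MAX(goals_for) = 2
  team_id=3: MAX(goals_for) = 3

1 | 2 ; 4 | 3 ; 5 | 2 ; 7 | 5 ; 8 | 2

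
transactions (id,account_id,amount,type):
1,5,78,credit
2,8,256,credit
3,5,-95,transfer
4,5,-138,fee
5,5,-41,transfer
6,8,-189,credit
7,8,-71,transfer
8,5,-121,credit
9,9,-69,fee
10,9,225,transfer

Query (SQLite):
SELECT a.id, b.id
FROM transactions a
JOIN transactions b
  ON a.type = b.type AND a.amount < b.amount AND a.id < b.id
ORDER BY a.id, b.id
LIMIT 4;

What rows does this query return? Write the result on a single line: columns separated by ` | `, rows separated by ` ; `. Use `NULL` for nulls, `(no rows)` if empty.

Pairs (a,b) with same type, a.amount < b.amount, a.id < b.id.
type groups: credit:{1,2,6,8} fee:{4,9} transfer:{3,5,7,10}
Ordered by (a.id, b.id); first 4.

1 | 2 ; 3 | 5 ; 3 | 7 ; 3 | 10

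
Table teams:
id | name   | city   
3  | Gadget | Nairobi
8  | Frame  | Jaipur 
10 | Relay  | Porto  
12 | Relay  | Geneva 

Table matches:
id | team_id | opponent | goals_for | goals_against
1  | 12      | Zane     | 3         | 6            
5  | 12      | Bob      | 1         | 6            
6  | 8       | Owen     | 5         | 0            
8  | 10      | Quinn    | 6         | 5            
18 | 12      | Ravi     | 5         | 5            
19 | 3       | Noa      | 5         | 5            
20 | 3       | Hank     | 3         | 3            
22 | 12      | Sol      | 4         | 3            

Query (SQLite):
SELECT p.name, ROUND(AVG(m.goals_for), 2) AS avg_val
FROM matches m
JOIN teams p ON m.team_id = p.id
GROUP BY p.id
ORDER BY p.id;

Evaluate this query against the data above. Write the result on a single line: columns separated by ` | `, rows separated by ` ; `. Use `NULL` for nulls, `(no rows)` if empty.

Gadget | 4 ; Frame | 5 ; Relay | 6 ; Relay | 3.25

Join each matches row to its teams via team_id.
Group joined rows by teams.id; compute ROUND(AVG(m.goals_for), 2) per group.
  3: ids {19, 20} → ROUND(AVG(m.goals_for), 2)=4
  8: ids {6} → ROUND(AVG(m.goals_for), 2)=5
  10: ids {8} → ROUND(AVG(m.goals_for), 2)=6
  12: ids {1, 5, 18, 22} → ROUND(AVG(m.goals_for), 2)=3.25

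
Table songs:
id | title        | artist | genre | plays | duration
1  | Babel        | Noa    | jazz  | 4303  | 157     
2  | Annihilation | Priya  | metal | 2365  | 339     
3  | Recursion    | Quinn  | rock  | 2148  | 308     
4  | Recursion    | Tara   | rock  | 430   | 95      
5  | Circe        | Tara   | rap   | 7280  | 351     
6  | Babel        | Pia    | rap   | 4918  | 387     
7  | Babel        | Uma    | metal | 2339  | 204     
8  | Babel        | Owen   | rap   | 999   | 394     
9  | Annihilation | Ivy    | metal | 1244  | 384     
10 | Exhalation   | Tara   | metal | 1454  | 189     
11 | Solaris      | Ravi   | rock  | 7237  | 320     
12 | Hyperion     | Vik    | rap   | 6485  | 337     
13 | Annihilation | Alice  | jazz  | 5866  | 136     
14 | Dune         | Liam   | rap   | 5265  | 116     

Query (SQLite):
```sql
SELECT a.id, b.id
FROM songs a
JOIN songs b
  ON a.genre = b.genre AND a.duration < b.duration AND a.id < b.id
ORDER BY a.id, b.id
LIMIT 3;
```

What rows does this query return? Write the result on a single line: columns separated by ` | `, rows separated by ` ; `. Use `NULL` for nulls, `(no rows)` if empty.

Pairs (a,b) with same genre, a.duration < b.duration, a.id < b.id.
genre groups: jazz:{1,13} metal:{2,7,9,10} rap:{5,6,8,12,14} rock:{3,4,11}
Ordered by (a.id, b.id); first 3.

2 | 9 ; 3 | 11 ; 4 | 11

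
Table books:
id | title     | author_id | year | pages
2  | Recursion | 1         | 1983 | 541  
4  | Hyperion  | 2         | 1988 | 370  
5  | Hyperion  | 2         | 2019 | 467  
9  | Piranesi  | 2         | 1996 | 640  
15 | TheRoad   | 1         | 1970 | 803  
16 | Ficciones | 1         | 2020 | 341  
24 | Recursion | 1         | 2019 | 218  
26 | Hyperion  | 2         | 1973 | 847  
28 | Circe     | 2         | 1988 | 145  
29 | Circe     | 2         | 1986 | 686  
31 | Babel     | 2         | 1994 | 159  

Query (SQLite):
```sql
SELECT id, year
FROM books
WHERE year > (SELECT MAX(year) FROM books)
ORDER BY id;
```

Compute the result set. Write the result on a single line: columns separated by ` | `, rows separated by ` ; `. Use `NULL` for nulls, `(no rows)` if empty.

(no rows)

Scalar subquery: MAX(year) over all books rows = 2020.
Keep rows where year > that value.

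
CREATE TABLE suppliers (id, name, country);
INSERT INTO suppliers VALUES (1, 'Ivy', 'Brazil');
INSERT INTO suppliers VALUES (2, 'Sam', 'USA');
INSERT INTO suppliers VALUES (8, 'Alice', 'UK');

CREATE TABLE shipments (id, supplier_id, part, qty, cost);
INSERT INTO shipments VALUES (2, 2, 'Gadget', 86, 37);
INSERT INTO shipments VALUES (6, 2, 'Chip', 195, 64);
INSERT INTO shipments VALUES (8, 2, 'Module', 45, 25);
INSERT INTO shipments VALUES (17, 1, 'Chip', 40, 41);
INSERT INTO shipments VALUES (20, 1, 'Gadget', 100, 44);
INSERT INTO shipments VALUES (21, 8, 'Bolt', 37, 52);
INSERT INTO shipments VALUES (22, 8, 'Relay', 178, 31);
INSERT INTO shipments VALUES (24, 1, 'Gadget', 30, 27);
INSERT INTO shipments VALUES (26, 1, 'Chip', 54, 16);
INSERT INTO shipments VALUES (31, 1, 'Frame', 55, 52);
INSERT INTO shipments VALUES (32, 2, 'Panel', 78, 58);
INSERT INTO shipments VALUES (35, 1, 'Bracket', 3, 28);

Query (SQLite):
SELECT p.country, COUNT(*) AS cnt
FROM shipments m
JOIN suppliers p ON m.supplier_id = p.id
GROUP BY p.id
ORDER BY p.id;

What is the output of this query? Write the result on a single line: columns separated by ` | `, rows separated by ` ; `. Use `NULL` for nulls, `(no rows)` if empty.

Brazil | 6 ; USA | 4 ; UK | 2

Join each shipments row to its suppliers via supplier_id.
Group joined rows by suppliers.id; compute COUNT(*) per group.
  1: ids {17, 20, 24, 26, 31, 35} → COUNT(*)=6
  2: ids {2, 6, 8, 32} → COUNT(*)=4
  8: ids {21, 22} → COUNT(*)=2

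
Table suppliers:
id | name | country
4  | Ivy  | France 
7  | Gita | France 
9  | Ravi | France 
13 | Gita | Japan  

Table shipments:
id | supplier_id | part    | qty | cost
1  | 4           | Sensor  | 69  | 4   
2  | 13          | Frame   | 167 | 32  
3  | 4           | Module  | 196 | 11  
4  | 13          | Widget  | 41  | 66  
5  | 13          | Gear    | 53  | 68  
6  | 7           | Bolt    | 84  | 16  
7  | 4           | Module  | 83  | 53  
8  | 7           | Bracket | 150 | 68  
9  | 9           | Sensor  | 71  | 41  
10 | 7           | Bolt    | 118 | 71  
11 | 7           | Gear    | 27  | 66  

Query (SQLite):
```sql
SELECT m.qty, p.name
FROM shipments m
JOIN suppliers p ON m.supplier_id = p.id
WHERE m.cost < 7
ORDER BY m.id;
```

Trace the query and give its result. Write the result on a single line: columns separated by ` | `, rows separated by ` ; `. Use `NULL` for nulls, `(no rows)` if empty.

Each shipments row matches the suppliers row where supplier_id = suppliers.id.
Then keep rows with m.cost < 7.

69 | Ivy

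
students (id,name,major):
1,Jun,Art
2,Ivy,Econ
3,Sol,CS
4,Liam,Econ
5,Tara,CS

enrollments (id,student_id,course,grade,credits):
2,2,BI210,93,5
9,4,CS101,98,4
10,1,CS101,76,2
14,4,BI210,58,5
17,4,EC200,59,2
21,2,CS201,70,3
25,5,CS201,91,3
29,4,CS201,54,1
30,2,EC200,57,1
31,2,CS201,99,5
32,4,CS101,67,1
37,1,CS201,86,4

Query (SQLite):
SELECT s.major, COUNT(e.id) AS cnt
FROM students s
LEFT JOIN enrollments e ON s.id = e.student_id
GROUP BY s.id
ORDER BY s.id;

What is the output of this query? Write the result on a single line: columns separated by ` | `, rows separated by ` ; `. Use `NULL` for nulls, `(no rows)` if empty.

Art | 2 ; Econ | 4 ; CS | 0 ; Econ | 5 ; CS | 1

LEFT JOIN keeps every students row; unmatched ones get NULL for enrollments columns.
Group by students.id and compute COUNT(e.id). COUNT(col) of an all-NULL group is 0.
  1: ids {10, 37} → COUNT(e.id)=2
  2: ids {2, 21, 30, 31} → COUNT(e.id)=4
  3: ids {—} → COUNT(e.id)=0
  4: ids {9, 14, 17, 29, 32} → COUNT(e.id)=5
  5: ids {25} → COUNT(e.id)=1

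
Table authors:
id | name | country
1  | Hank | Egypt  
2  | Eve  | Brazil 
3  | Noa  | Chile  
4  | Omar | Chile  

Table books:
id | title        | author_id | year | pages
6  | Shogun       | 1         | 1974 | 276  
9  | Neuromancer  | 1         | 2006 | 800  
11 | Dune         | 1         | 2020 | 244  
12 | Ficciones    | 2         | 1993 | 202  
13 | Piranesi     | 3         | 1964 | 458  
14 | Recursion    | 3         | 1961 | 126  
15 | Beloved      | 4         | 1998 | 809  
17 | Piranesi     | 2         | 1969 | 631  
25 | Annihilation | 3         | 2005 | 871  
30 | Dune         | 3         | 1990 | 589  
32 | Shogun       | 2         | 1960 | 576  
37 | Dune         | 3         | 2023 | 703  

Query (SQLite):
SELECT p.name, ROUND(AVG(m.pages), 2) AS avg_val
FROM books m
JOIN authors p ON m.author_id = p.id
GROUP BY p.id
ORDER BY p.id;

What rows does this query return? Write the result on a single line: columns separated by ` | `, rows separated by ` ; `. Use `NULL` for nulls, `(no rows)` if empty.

Join each books row to its authors via author_id.
Group joined rows by authors.id; compute ROUND(AVG(m.pages), 2) per group.
  1: ids {6, 9, 11} → ROUND(AVG(m.pages), 2)=440
  2: ids {12, 17, 32} → ROUND(AVG(m.pages), 2)=469.67
  3: ids {13, 14, 25, 30, 37} → ROUND(AVG(m.pages), 2)=549.4
  4: ids {15} → ROUND(AVG(m.pages), 2)=809

Hank | 440 ; Eve | 469.67 ; Noa | 549.4 ; Omar | 809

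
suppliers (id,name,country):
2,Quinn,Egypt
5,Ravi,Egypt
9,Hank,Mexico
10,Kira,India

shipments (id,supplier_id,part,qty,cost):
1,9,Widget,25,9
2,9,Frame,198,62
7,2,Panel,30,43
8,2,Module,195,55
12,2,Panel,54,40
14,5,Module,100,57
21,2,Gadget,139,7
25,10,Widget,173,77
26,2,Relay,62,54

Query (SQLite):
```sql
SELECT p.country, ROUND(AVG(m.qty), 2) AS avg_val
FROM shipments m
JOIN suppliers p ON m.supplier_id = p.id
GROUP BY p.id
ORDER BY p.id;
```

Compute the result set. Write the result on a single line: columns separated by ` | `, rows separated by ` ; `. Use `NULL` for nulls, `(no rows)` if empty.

Join each shipments row to its suppliers via supplier_id.
Group joined rows by suppliers.id; compute ROUND(AVG(m.qty), 2) per group.
  2: ids {7, 8, 12, 21, 26} → ROUND(AVG(m.qty), 2)=96
  5: ids {14} → ROUND(AVG(m.qty), 2)=100
  9: ids {1, 2} → ROUND(AVG(m.qty), 2)=111.5
  10: ids {25} → ROUND(AVG(m.qty), 2)=173

Egypt | 96 ; Egypt | 100 ; Mexico | 111.5 ; India | 173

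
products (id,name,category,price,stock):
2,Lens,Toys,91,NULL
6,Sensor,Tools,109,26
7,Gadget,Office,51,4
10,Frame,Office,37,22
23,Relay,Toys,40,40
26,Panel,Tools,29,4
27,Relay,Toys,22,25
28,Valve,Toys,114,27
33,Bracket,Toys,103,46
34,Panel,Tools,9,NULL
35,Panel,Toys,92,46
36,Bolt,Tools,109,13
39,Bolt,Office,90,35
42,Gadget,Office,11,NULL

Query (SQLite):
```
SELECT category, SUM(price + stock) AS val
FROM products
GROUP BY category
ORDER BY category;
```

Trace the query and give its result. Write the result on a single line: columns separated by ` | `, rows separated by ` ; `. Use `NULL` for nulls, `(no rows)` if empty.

Office | 239 ; Tools | 290 ; Toys | 555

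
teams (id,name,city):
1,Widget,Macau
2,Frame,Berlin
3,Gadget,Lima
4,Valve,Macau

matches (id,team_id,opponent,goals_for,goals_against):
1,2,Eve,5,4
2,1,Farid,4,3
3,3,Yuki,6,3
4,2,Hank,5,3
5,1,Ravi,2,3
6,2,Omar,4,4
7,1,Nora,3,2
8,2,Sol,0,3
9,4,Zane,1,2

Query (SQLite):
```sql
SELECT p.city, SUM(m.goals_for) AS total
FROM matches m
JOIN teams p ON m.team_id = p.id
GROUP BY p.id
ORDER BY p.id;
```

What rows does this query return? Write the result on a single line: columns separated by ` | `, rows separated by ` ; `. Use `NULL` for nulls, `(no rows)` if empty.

Join each matches row to its teams via team_id.
Group joined rows by teams.id; compute SUM(m.goals_for) per group.
  1: ids {2, 5, 7} → SUM(m.goals_for)=9
  2: ids {1, 4, 6, 8} → SUM(m.goals_for)=14
  3: ids {3} → SUM(m.goals_for)=6
  4: ids {9} → SUM(m.goals_for)=1

Macau | 9 ; Berlin | 14 ; Lima | 6 ; Macau | 1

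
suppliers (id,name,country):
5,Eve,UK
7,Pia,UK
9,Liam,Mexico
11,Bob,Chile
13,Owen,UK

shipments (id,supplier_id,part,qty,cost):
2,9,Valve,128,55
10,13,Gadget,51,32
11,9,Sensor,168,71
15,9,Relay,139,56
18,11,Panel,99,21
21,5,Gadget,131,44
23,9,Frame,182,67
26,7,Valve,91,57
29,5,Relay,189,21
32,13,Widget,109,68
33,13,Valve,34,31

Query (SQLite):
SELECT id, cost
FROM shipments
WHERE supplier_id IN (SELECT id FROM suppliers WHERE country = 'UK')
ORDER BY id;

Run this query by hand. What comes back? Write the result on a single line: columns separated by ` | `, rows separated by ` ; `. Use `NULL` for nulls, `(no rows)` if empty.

Inner query: suppliers.id where country = 'UK'.
Outer: keep shipments rows whose supplier_id is in that set.
Inner query → {5, 7, 13}

10 | 32 ; 21 | 44 ; 26 | 57 ; 29 | 21 ; 32 | 68 ; 33 | 31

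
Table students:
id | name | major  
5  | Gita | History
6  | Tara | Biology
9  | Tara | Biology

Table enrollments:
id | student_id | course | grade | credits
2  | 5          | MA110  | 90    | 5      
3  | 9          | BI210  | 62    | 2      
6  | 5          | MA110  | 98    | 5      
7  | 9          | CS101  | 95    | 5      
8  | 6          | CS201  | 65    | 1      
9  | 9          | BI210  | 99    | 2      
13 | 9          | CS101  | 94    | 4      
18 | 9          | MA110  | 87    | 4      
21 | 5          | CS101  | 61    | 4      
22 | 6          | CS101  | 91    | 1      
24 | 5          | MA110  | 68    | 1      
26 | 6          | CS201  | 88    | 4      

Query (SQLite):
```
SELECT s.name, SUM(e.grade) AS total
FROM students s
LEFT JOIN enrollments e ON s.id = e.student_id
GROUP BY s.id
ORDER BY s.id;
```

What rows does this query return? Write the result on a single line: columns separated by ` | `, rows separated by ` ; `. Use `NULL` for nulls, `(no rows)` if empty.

LEFT JOIN keeps every students row; unmatched ones get NULL for enrollments columns.
Group by students.id and compute SUM(e.grade). SUM over an all-NULL group is NULL.
  5: ids {2, 6, 21, 24} → SUM(e.grade)=317
  6: ids {8, 22, 26} → SUM(e.grade)=244
  9: ids {3, 7, 9, 13, 18} → SUM(e.grade)=437

Gita | 317 ; Tara | 244 ; Tara | 437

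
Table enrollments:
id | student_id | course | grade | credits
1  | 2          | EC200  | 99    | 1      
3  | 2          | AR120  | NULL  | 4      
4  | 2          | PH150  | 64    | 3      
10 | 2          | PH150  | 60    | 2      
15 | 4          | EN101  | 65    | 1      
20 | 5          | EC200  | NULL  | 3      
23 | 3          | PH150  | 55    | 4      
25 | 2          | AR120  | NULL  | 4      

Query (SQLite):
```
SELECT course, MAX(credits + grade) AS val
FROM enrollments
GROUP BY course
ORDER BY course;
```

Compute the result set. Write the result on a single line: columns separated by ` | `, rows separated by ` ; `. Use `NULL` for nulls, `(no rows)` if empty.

For each row compute credits + grade.
Group by course; take MAX of the expression per group.
  AR120: ids {3, 25} → MAX(credits + grade)=NULL
  EC200: ids {1, 20} → MAX(credits + grade)=100
  EN101: ids {15} → MAX(credits + grade)=66
  PH150: ids {4, 10, 23} → MAX(credits + grade)=67

AR120 | NULL ; EC200 | 100 ; EN101 | 66 ; PH150 | 67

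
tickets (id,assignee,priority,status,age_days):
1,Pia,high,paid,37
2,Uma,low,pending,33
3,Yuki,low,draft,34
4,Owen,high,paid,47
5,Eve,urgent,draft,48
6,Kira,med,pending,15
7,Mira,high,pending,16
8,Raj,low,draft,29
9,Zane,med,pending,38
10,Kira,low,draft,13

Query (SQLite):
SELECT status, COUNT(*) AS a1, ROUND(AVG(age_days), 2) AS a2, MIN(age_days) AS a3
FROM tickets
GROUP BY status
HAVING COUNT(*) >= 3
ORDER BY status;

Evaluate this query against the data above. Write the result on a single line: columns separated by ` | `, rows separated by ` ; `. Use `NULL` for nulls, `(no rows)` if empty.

Group tickets by status.
Per group compute: COUNT(*), ROUND(AVG(age_days), 2), MIN(age_days).
HAVING: drop groups with fewer than 3 rows.
  draft: ids {3, 5, 8, 10} → COUNT(*)=4, ROUND(AVG(age_days), 2)=31, MIN(age_days)=13
  paid: ids {1, 4} → COUNT(*)=2, ROUND(AVG(age_days), 2)=42, MIN(age_days)=37
  pending: ids {2, 6, 7, 9} → COUNT(*)=4, ROUND(AVG(age_days), 2)=25.5, MIN(age_days)=15

draft | 4 | 31 | 13 ; pending | 4 | 25.5 | 15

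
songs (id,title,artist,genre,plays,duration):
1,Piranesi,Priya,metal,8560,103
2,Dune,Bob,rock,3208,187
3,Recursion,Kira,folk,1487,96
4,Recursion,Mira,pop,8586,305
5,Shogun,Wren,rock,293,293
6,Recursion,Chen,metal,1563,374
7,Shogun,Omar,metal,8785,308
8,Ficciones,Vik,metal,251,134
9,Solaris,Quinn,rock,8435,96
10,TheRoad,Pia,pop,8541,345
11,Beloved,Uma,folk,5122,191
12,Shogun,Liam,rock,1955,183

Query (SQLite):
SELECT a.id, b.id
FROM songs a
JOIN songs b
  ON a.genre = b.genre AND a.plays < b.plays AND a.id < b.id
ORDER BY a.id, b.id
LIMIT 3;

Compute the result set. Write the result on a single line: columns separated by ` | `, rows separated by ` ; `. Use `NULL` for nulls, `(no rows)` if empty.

1 | 7 ; 2 | 9 ; 3 | 11

Pairs (a,b) with same genre, a.plays < b.plays, a.id < b.id.
genre groups: folk:{3,11} metal:{1,6,7,8} pop:{4,10} rock:{2,5,9,12}
Ordered by (a.id, b.id); first 3.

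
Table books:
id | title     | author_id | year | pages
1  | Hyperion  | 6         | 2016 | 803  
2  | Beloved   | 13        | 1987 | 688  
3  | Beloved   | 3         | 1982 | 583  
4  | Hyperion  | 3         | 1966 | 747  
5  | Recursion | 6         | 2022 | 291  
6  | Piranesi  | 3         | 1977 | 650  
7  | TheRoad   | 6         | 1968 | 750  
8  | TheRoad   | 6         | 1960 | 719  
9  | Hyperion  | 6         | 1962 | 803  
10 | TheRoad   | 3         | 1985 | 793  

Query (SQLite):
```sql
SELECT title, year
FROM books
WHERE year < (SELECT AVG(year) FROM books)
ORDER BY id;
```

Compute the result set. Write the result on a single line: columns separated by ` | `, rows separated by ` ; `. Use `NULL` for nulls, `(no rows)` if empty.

Beloved | 1982 ; Hyperion | 1966 ; Piranesi | 1977 ; TheRoad | 1968 ; TheRoad | 1960 ; Hyperion | 1962

Scalar subquery: AVG(year) over all books rows = 1982.5.
Keep rows where year < that value.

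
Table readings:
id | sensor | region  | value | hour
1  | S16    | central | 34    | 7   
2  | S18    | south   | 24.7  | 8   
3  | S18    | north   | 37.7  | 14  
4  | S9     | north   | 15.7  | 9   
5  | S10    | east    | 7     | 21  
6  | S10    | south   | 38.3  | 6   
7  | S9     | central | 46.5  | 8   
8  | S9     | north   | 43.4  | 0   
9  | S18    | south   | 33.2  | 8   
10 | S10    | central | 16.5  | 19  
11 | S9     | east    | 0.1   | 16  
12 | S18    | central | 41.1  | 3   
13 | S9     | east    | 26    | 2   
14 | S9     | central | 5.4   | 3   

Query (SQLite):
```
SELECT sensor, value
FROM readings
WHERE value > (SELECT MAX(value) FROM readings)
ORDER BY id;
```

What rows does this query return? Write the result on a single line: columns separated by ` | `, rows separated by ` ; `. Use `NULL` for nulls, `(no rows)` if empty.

(no rows)

Scalar subquery: MAX(value) over all readings rows = 46.5.
Keep rows where value > that value.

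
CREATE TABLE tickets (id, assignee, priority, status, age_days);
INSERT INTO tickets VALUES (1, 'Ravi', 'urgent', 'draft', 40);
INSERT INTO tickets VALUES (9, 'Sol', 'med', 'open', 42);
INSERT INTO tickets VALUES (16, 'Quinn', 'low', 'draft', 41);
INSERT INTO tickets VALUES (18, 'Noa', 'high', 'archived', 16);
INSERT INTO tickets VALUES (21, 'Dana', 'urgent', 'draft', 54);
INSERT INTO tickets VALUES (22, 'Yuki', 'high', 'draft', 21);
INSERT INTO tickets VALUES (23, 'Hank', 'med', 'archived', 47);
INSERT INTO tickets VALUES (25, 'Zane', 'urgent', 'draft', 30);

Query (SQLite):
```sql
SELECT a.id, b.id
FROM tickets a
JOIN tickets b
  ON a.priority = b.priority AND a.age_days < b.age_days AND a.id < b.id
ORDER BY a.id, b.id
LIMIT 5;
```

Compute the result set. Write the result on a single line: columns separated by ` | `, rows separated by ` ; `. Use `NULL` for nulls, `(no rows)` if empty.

1 | 21 ; 9 | 23 ; 18 | 22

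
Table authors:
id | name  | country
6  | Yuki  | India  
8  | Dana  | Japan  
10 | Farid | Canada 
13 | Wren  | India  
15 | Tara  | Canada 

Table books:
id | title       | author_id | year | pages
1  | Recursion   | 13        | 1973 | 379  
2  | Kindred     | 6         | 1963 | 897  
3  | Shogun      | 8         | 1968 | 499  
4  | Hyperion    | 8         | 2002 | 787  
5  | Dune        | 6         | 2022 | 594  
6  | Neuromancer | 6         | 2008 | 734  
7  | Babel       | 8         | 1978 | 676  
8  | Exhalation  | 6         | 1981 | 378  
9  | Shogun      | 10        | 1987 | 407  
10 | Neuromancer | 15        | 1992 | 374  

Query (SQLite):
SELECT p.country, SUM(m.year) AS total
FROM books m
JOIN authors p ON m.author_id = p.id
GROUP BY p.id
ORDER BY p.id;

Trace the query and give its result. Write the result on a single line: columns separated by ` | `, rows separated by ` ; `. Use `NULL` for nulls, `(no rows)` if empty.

Join each books row to its authors via author_id.
Group joined rows by authors.id; compute SUM(m.year) per group.
  6: ids {2, 5, 6, 8} → SUM(m.year)=7974
  8: ids {3, 4, 7} → SUM(m.year)=5948
  10: ids {9} → SUM(m.year)=1987
  13: ids {1} → SUM(m.year)=1973
  15: ids {10} → SUM(m.year)=1992

India | 7974 ; Japan | 5948 ; Canada | 1987 ; India | 1973 ; Canada | 1992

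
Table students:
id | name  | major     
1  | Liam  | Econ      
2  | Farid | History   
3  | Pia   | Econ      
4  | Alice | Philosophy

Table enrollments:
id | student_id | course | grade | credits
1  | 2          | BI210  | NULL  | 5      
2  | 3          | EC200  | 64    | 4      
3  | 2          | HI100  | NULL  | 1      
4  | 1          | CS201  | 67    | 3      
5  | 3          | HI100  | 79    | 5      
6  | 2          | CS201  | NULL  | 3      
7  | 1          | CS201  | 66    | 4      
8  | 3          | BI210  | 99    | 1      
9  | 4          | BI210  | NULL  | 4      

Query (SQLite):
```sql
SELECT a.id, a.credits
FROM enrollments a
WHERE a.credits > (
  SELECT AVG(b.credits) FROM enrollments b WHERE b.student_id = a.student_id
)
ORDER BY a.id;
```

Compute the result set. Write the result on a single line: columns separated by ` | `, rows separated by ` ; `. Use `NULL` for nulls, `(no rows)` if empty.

1 | 5 ; 2 | 4 ; 5 | 5 ; 7 | 4

For each enrollments row a, compute AVG(credits) over rows sharing a.student_id.
Keep row a if a.credits > that per-group AVG.
  student_id=1: AVG(credits) = 3.5
  student_id=2: AVG(credits) = 3.0
  student_id=3: AVG(credits) = 3.333333
  student_id=4: AVG(credits) = 4.0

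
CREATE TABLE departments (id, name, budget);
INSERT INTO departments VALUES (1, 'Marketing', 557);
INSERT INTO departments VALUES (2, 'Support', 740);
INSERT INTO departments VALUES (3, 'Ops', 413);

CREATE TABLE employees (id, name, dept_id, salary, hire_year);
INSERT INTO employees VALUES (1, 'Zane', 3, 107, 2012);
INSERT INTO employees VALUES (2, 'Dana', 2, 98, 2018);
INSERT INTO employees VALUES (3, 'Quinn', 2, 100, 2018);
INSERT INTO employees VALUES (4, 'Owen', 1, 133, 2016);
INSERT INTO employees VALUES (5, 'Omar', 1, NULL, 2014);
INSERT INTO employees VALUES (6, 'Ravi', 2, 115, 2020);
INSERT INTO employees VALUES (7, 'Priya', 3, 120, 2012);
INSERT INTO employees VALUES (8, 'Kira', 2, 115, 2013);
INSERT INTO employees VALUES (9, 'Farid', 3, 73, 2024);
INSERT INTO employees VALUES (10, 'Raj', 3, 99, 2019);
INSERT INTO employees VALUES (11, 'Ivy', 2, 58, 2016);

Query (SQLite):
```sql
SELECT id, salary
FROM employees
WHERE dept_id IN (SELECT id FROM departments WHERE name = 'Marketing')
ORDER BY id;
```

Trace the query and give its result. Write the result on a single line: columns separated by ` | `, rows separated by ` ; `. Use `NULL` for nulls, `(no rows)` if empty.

4 | 133 ; 5 | NULL

Inner query: departments.id where name = 'Marketing'.
Outer: keep employees rows whose dept_id is in that set.
Inner query → {1}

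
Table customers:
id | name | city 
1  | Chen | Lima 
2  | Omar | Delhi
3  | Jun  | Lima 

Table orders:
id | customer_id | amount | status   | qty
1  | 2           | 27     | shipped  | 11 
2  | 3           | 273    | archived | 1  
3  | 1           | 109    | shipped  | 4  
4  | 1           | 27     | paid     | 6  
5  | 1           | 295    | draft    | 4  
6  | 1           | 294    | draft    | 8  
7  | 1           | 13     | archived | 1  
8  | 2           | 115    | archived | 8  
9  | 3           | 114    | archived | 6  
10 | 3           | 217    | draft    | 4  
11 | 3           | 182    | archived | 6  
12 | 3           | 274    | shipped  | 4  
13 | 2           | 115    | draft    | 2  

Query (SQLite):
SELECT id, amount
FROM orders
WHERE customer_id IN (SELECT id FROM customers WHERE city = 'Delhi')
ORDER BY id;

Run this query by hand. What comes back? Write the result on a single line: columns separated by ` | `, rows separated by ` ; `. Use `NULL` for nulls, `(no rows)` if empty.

Inner query: customers.id where city = 'Delhi'.
Outer: keep orders rows whose customer_id is in that set.
Inner query → {2}

1 | 27 ; 8 | 115 ; 13 | 115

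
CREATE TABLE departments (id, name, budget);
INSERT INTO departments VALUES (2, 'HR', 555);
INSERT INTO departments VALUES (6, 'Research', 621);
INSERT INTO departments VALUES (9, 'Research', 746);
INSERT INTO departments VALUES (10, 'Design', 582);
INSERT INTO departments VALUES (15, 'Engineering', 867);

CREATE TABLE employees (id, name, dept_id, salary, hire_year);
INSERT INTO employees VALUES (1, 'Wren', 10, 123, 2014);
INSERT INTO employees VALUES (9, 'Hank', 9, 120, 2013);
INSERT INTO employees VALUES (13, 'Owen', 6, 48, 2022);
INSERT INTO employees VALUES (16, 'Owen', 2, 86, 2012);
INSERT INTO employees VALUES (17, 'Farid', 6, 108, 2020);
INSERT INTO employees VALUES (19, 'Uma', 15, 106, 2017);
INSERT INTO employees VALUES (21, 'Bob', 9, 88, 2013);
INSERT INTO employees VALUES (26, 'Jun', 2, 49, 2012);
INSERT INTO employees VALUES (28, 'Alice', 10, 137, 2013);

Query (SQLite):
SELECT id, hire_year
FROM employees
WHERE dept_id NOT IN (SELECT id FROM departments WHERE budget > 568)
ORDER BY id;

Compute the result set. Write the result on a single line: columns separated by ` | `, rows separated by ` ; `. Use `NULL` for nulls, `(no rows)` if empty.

Inner query: departments.id where budget > 568.
Outer: keep employees rows whose dept_id is not in that set.
Inner query → {6, 9, 10, 15}

16 | 2012 ; 26 | 2012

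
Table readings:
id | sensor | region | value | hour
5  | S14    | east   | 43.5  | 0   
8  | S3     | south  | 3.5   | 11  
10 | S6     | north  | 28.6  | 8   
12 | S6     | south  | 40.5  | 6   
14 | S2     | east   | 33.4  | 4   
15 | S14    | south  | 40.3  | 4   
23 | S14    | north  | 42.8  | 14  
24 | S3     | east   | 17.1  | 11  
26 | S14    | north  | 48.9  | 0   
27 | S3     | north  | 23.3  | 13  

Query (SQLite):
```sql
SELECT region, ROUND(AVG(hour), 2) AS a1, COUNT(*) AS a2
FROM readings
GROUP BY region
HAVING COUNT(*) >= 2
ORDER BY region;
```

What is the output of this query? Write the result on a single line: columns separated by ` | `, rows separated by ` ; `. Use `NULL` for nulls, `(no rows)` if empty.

east | 5 | 3 ; north | 8.75 | 4 ; south | 7 | 3

Group readings by region.
Per group compute: ROUND(AVG(hour), 2), COUNT(*).
HAVING: drop groups with fewer than 2 rows.
  east: ids {5, 14, 24} → ROUND(AVG(hour), 2)=5, COUNT(*)=3
  north: ids {10, 23, 26, 27} → ROUND(AVG(hour), 2)=8.75, COUNT(*)=4
  south: ids {8, 12, 15} → ROUND(AVG(hour), 2)=7, COUNT(*)=3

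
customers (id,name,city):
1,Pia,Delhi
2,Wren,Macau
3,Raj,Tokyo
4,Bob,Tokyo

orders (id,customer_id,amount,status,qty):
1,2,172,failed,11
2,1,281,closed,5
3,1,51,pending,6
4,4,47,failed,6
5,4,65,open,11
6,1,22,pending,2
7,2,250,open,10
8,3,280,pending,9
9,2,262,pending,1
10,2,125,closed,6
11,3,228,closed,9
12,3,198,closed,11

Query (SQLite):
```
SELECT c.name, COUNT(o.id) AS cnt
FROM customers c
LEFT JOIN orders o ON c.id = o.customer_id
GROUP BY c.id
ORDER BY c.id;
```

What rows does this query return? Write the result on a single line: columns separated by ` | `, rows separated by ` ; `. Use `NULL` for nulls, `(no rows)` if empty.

Pia | 3 ; Wren | 4 ; Raj | 3 ; Bob | 2

LEFT JOIN keeps every customers row; unmatched ones get NULL for orders columns.
Group by customers.id and compute COUNT(o.id). COUNT(col) of an all-NULL group is 0.
  1: ids {2, 3, 6} → COUNT(o.id)=3
  2: ids {1, 7, 9, 10} → COUNT(o.id)=4
  3: ids {8, 11, 12} → COUNT(o.id)=3
  4: ids {4, 5} → COUNT(o.id)=2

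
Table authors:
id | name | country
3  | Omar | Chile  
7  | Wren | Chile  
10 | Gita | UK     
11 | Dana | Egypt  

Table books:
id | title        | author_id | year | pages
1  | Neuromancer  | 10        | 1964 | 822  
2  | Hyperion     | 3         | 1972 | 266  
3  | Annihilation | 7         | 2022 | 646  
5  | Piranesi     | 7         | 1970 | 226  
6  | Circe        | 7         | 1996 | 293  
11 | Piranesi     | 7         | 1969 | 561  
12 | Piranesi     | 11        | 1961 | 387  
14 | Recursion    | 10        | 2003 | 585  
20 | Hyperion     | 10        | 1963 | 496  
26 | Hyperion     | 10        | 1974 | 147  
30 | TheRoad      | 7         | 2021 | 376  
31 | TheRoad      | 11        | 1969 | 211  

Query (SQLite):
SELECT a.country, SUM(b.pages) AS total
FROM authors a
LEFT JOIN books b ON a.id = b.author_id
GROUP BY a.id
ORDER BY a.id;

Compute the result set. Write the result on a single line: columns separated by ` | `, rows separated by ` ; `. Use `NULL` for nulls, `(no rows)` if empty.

LEFT JOIN keeps every authors row; unmatched ones get NULL for books columns.
Group by authors.id and compute SUM(b.pages). SUM over an all-NULL group is NULL.
  3: ids {2} → SUM(b.pages)=266
  7: ids {3, 5, 6, 11, 30} → SUM(b.pages)=2102
  10: ids {1, 14, 20, 26} → SUM(b.pages)=2050
  11: ids {12, 31} → SUM(b.pages)=598

Chile | 266 ; Chile | 2102 ; UK | 2050 ; Egypt | 598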